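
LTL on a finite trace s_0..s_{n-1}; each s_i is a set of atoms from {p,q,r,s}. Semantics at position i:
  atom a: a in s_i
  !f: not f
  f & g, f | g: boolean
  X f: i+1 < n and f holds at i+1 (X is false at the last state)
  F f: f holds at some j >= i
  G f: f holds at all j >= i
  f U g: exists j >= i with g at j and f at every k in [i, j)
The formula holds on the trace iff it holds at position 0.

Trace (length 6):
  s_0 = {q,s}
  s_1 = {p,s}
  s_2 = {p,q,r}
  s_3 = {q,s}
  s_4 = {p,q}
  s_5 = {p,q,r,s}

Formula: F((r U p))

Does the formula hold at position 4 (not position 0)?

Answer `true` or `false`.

s_0={q,s}: F((r U p))=True (r U p)=False r=False p=False
s_1={p,s}: F((r U p))=True (r U p)=True r=False p=True
s_2={p,q,r}: F((r U p))=True (r U p)=True r=True p=True
s_3={q,s}: F((r U p))=True (r U p)=False r=False p=False
s_4={p,q}: F((r U p))=True (r U p)=True r=False p=True
s_5={p,q,r,s}: F((r U p))=True (r U p)=True r=True p=True
Evaluating at position 4: result = True

Answer: true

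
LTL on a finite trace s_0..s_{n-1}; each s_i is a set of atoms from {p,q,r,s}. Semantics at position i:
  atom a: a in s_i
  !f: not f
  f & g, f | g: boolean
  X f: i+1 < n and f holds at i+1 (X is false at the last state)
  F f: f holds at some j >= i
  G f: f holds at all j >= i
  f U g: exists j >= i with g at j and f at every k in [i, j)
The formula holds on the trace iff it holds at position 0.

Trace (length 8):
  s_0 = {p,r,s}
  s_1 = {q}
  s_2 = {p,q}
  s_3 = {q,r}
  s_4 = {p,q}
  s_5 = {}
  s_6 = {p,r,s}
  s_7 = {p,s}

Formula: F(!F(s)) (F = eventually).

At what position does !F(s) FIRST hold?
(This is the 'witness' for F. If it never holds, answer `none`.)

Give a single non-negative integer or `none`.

s_0={p,r,s}: !F(s)=False F(s)=True s=True
s_1={q}: !F(s)=False F(s)=True s=False
s_2={p,q}: !F(s)=False F(s)=True s=False
s_3={q,r}: !F(s)=False F(s)=True s=False
s_4={p,q}: !F(s)=False F(s)=True s=False
s_5={}: !F(s)=False F(s)=True s=False
s_6={p,r,s}: !F(s)=False F(s)=True s=True
s_7={p,s}: !F(s)=False F(s)=True s=True
F(!F(s)) does not hold (no witness exists).

Answer: none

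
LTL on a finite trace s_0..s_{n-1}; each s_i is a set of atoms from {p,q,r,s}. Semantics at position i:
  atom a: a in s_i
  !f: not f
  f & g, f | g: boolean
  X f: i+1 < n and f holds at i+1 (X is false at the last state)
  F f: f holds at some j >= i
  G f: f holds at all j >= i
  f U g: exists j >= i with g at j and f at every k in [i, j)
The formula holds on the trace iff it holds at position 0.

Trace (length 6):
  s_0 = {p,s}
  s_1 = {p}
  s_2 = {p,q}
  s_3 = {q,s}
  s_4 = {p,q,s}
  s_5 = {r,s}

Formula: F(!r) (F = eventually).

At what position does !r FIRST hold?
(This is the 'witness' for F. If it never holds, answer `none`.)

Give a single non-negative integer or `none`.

Answer: 0

Derivation:
s_0={p,s}: !r=True r=False
s_1={p}: !r=True r=False
s_2={p,q}: !r=True r=False
s_3={q,s}: !r=True r=False
s_4={p,q,s}: !r=True r=False
s_5={r,s}: !r=False r=True
F(!r) holds; first witness at position 0.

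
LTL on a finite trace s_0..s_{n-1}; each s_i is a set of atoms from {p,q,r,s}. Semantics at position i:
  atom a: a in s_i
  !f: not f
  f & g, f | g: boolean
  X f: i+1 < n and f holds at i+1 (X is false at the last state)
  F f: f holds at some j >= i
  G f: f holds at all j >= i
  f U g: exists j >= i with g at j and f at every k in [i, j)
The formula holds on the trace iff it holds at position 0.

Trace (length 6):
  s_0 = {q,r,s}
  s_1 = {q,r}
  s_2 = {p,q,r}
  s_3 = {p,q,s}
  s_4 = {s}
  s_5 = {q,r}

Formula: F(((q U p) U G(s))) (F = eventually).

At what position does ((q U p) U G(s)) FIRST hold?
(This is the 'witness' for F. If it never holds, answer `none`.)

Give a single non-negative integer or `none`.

Answer: none

Derivation:
s_0={q,r,s}: ((q U p) U G(s))=False (q U p)=True q=True p=False G(s)=False s=True
s_1={q,r}: ((q U p) U G(s))=False (q U p)=True q=True p=False G(s)=False s=False
s_2={p,q,r}: ((q U p) U G(s))=False (q U p)=True q=True p=True G(s)=False s=False
s_3={p,q,s}: ((q U p) U G(s))=False (q U p)=True q=True p=True G(s)=False s=True
s_4={s}: ((q U p) U G(s))=False (q U p)=False q=False p=False G(s)=False s=True
s_5={q,r}: ((q U p) U G(s))=False (q U p)=False q=True p=False G(s)=False s=False
F(((q U p) U G(s))) does not hold (no witness exists).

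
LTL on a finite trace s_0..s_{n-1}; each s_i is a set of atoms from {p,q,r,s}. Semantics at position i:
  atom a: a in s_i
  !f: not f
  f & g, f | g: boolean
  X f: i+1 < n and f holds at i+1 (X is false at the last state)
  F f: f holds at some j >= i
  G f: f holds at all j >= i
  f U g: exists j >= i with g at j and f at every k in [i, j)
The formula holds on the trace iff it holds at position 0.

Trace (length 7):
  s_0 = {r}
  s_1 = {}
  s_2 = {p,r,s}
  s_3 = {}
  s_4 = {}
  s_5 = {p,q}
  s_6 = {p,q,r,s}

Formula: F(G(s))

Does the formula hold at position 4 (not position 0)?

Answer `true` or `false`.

s_0={r}: F(G(s))=True G(s)=False s=False
s_1={}: F(G(s))=True G(s)=False s=False
s_2={p,r,s}: F(G(s))=True G(s)=False s=True
s_3={}: F(G(s))=True G(s)=False s=False
s_4={}: F(G(s))=True G(s)=False s=False
s_5={p,q}: F(G(s))=True G(s)=False s=False
s_6={p,q,r,s}: F(G(s))=True G(s)=True s=True
Evaluating at position 4: result = True

Answer: true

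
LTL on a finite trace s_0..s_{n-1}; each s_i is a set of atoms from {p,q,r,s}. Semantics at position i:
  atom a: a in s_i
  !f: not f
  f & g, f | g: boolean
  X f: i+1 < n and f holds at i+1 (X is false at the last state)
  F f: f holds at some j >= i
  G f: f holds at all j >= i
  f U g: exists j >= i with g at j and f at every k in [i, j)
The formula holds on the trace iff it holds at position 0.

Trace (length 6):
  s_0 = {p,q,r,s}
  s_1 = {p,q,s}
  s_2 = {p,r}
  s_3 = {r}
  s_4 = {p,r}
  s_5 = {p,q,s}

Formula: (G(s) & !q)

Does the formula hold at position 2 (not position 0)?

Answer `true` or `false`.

Answer: false

Derivation:
s_0={p,q,r,s}: (G(s) & !q)=False G(s)=False s=True !q=False q=True
s_1={p,q,s}: (G(s) & !q)=False G(s)=False s=True !q=False q=True
s_2={p,r}: (G(s) & !q)=False G(s)=False s=False !q=True q=False
s_3={r}: (G(s) & !q)=False G(s)=False s=False !q=True q=False
s_4={p,r}: (G(s) & !q)=False G(s)=False s=False !q=True q=False
s_5={p,q,s}: (G(s) & !q)=False G(s)=True s=True !q=False q=True
Evaluating at position 2: result = False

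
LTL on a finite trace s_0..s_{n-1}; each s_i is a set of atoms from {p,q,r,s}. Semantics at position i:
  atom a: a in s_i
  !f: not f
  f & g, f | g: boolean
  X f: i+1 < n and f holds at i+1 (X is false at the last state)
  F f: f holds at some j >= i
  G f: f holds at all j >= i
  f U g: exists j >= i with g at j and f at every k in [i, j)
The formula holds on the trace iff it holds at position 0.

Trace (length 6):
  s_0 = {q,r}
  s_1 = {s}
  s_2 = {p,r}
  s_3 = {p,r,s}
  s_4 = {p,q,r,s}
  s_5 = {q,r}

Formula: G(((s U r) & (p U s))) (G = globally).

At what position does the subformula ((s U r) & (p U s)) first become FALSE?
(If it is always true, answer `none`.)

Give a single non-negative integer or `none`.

Answer: 0

Derivation:
s_0={q,r}: ((s U r) & (p U s))=False (s U r)=True s=False r=True (p U s)=False p=False
s_1={s}: ((s U r) & (p U s))=True (s U r)=True s=True r=False (p U s)=True p=False
s_2={p,r}: ((s U r) & (p U s))=True (s U r)=True s=False r=True (p U s)=True p=True
s_3={p,r,s}: ((s U r) & (p U s))=True (s U r)=True s=True r=True (p U s)=True p=True
s_4={p,q,r,s}: ((s U r) & (p U s))=True (s U r)=True s=True r=True (p U s)=True p=True
s_5={q,r}: ((s U r) & (p U s))=False (s U r)=True s=False r=True (p U s)=False p=False
G(((s U r) & (p U s))) holds globally = False
First violation at position 0.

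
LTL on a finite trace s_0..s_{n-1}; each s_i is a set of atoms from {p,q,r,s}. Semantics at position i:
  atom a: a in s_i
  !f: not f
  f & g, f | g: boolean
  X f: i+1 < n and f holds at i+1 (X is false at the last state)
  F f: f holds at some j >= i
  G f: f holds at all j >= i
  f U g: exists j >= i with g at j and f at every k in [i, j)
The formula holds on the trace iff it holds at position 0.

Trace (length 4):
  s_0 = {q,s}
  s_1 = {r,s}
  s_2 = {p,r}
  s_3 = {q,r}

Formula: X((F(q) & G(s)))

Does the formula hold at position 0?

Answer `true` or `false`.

Answer: false

Derivation:
s_0={q,s}: X((F(q) & G(s)))=False (F(q) & G(s))=False F(q)=True q=True G(s)=False s=True
s_1={r,s}: X((F(q) & G(s)))=False (F(q) & G(s))=False F(q)=True q=False G(s)=False s=True
s_2={p,r}: X((F(q) & G(s)))=False (F(q) & G(s))=False F(q)=True q=False G(s)=False s=False
s_3={q,r}: X((F(q) & G(s)))=False (F(q) & G(s))=False F(q)=True q=True G(s)=False s=False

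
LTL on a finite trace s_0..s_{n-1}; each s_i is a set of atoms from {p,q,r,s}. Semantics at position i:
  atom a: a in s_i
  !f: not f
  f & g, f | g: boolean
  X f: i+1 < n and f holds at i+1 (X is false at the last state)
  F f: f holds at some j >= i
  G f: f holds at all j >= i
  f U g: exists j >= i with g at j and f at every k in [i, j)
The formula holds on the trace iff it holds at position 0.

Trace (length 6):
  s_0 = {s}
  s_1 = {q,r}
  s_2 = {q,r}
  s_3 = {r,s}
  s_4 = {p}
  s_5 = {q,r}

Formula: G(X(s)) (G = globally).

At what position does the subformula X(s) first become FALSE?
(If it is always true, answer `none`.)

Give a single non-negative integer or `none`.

Answer: 0

Derivation:
s_0={s}: X(s)=False s=True
s_1={q,r}: X(s)=False s=False
s_2={q,r}: X(s)=True s=False
s_3={r,s}: X(s)=False s=True
s_4={p}: X(s)=False s=False
s_5={q,r}: X(s)=False s=False
G(X(s)) holds globally = False
First violation at position 0.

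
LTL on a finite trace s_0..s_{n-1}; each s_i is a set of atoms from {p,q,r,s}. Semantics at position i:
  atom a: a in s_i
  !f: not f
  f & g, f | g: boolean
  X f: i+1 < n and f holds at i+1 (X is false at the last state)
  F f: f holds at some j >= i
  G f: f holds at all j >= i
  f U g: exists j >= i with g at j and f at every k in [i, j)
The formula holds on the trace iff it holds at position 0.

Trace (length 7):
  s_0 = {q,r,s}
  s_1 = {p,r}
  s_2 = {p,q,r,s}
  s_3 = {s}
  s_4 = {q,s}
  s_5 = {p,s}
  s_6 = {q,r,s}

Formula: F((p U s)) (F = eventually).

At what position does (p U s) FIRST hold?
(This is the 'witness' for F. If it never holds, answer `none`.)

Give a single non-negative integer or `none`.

s_0={q,r,s}: (p U s)=True p=False s=True
s_1={p,r}: (p U s)=True p=True s=False
s_2={p,q,r,s}: (p U s)=True p=True s=True
s_3={s}: (p U s)=True p=False s=True
s_4={q,s}: (p U s)=True p=False s=True
s_5={p,s}: (p U s)=True p=True s=True
s_6={q,r,s}: (p U s)=True p=False s=True
F((p U s)) holds; first witness at position 0.

Answer: 0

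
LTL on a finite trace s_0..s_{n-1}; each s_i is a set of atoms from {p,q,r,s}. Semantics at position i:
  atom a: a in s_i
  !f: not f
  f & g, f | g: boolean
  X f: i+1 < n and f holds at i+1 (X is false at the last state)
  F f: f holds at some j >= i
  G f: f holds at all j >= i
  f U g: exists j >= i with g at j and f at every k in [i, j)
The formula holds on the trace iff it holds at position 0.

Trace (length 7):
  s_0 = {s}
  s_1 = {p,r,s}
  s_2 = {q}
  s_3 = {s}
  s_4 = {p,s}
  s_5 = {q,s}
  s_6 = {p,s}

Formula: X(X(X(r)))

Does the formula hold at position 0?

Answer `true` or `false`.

Answer: false

Derivation:
s_0={s}: X(X(X(r)))=False X(X(r))=False X(r)=True r=False
s_1={p,r,s}: X(X(X(r)))=False X(X(r))=False X(r)=False r=True
s_2={q}: X(X(X(r)))=False X(X(r))=False X(r)=False r=False
s_3={s}: X(X(X(r)))=False X(X(r))=False X(r)=False r=False
s_4={p,s}: X(X(X(r)))=False X(X(r))=False X(r)=False r=False
s_5={q,s}: X(X(X(r)))=False X(X(r))=False X(r)=False r=False
s_6={p,s}: X(X(X(r)))=False X(X(r))=False X(r)=False r=False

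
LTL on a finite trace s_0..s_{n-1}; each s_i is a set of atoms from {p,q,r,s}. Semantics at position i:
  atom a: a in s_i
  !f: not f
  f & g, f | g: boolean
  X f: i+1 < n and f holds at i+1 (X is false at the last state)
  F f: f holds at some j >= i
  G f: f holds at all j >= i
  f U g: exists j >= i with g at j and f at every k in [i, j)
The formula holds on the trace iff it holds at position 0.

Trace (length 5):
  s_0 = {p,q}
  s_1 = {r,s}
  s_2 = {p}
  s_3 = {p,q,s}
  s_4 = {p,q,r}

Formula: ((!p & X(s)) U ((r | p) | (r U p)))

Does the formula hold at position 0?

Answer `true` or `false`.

s_0={p,q}: ((!p & X(s)) U ((r | p) | (r U p)))=True (!p & X(s))=False !p=False p=True X(s)=True s=False ((r | p) | (r U p))=True (r | p)=True r=False (r U p)=True
s_1={r,s}: ((!p & X(s)) U ((r | p) | (r U p)))=True (!p & X(s))=False !p=True p=False X(s)=False s=True ((r | p) | (r U p))=True (r | p)=True r=True (r U p)=True
s_2={p}: ((!p & X(s)) U ((r | p) | (r U p)))=True (!p & X(s))=False !p=False p=True X(s)=True s=False ((r | p) | (r U p))=True (r | p)=True r=False (r U p)=True
s_3={p,q,s}: ((!p & X(s)) U ((r | p) | (r U p)))=True (!p & X(s))=False !p=False p=True X(s)=False s=True ((r | p) | (r U p))=True (r | p)=True r=False (r U p)=True
s_4={p,q,r}: ((!p & X(s)) U ((r | p) | (r U p)))=True (!p & X(s))=False !p=False p=True X(s)=False s=False ((r | p) | (r U p))=True (r | p)=True r=True (r U p)=True

Answer: true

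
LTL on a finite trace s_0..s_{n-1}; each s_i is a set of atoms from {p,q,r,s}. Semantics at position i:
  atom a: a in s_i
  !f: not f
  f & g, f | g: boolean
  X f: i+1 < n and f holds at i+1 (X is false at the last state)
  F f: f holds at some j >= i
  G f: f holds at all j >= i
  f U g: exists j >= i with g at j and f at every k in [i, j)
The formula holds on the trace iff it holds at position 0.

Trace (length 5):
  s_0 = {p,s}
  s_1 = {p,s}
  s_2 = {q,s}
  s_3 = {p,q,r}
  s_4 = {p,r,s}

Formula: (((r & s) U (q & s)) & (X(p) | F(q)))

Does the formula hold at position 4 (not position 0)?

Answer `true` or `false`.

Answer: false

Derivation:
s_0={p,s}: (((r & s) U (q & s)) & (X(p) | F(q)))=False ((r & s) U (q & s))=False (r & s)=False r=False s=True (q & s)=False q=False (X(p) | F(q))=True X(p)=True p=True F(q)=True
s_1={p,s}: (((r & s) U (q & s)) & (X(p) | F(q)))=False ((r & s) U (q & s))=False (r & s)=False r=False s=True (q & s)=False q=False (X(p) | F(q))=True X(p)=False p=True F(q)=True
s_2={q,s}: (((r & s) U (q & s)) & (X(p) | F(q)))=True ((r & s) U (q & s))=True (r & s)=False r=False s=True (q & s)=True q=True (X(p) | F(q))=True X(p)=True p=False F(q)=True
s_3={p,q,r}: (((r & s) U (q & s)) & (X(p) | F(q)))=False ((r & s) U (q & s))=False (r & s)=False r=True s=False (q & s)=False q=True (X(p) | F(q))=True X(p)=True p=True F(q)=True
s_4={p,r,s}: (((r & s) U (q & s)) & (X(p) | F(q)))=False ((r & s) U (q & s))=False (r & s)=True r=True s=True (q & s)=False q=False (X(p) | F(q))=False X(p)=False p=True F(q)=False
Evaluating at position 4: result = False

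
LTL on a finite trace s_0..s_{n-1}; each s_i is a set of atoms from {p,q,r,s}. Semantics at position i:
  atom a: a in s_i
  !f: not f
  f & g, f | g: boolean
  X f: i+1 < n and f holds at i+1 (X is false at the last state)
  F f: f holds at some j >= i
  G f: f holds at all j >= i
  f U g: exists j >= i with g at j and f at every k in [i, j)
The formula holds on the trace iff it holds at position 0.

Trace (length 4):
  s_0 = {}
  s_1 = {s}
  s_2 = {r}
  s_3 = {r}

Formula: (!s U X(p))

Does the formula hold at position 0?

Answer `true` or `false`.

s_0={}: (!s U X(p))=False !s=True s=False X(p)=False p=False
s_1={s}: (!s U X(p))=False !s=False s=True X(p)=False p=False
s_2={r}: (!s U X(p))=False !s=True s=False X(p)=False p=False
s_3={r}: (!s U X(p))=False !s=True s=False X(p)=False p=False

Answer: false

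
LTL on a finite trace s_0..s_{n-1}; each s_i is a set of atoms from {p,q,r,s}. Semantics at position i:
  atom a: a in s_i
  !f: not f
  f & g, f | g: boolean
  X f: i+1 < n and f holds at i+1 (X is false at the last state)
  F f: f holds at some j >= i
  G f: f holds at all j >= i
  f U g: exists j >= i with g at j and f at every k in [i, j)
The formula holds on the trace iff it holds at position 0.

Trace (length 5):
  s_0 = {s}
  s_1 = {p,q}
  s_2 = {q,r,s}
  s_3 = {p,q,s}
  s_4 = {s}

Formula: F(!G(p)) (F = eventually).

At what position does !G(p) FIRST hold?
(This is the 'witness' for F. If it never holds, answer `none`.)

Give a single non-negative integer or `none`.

s_0={s}: !G(p)=True G(p)=False p=False
s_1={p,q}: !G(p)=True G(p)=False p=True
s_2={q,r,s}: !G(p)=True G(p)=False p=False
s_3={p,q,s}: !G(p)=True G(p)=False p=True
s_4={s}: !G(p)=True G(p)=False p=False
F(!G(p)) holds; first witness at position 0.

Answer: 0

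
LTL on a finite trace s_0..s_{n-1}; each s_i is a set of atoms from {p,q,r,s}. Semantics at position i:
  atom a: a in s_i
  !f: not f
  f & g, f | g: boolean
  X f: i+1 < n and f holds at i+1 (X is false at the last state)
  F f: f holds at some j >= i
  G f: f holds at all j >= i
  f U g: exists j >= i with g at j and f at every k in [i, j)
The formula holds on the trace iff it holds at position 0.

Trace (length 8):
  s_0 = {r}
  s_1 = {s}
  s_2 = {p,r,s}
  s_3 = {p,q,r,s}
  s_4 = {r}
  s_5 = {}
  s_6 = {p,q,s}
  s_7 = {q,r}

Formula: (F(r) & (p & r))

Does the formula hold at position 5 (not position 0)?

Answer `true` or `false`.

s_0={r}: (F(r) & (p & r))=False F(r)=True r=True (p & r)=False p=False
s_1={s}: (F(r) & (p & r))=False F(r)=True r=False (p & r)=False p=False
s_2={p,r,s}: (F(r) & (p & r))=True F(r)=True r=True (p & r)=True p=True
s_3={p,q,r,s}: (F(r) & (p & r))=True F(r)=True r=True (p & r)=True p=True
s_4={r}: (F(r) & (p & r))=False F(r)=True r=True (p & r)=False p=False
s_5={}: (F(r) & (p & r))=False F(r)=True r=False (p & r)=False p=False
s_6={p,q,s}: (F(r) & (p & r))=False F(r)=True r=False (p & r)=False p=True
s_7={q,r}: (F(r) & (p & r))=False F(r)=True r=True (p & r)=False p=False
Evaluating at position 5: result = False

Answer: false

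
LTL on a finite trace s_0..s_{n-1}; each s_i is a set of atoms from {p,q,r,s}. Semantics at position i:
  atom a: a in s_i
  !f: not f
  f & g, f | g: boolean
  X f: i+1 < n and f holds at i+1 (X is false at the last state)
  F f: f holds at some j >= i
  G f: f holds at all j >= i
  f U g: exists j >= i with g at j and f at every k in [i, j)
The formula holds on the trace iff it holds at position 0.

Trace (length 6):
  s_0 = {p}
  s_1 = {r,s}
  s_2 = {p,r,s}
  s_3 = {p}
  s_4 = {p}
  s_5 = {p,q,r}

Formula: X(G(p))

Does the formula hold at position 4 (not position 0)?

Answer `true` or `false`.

Answer: true

Derivation:
s_0={p}: X(G(p))=False G(p)=False p=True
s_1={r,s}: X(G(p))=True G(p)=False p=False
s_2={p,r,s}: X(G(p))=True G(p)=True p=True
s_3={p}: X(G(p))=True G(p)=True p=True
s_4={p}: X(G(p))=True G(p)=True p=True
s_5={p,q,r}: X(G(p))=False G(p)=True p=True
Evaluating at position 4: result = True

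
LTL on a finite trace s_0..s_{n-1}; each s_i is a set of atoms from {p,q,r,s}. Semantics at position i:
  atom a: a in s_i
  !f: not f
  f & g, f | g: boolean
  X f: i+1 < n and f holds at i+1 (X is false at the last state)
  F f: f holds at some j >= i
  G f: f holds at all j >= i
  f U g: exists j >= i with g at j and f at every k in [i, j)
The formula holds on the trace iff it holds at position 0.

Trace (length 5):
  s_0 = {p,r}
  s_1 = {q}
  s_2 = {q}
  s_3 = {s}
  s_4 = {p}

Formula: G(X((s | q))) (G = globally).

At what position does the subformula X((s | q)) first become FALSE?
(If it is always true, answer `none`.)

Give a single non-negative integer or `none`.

s_0={p,r}: X((s | q))=True (s | q)=False s=False q=False
s_1={q}: X((s | q))=True (s | q)=True s=False q=True
s_2={q}: X((s | q))=True (s | q)=True s=False q=True
s_3={s}: X((s | q))=False (s | q)=True s=True q=False
s_4={p}: X((s | q))=False (s | q)=False s=False q=False
G(X((s | q))) holds globally = False
First violation at position 3.

Answer: 3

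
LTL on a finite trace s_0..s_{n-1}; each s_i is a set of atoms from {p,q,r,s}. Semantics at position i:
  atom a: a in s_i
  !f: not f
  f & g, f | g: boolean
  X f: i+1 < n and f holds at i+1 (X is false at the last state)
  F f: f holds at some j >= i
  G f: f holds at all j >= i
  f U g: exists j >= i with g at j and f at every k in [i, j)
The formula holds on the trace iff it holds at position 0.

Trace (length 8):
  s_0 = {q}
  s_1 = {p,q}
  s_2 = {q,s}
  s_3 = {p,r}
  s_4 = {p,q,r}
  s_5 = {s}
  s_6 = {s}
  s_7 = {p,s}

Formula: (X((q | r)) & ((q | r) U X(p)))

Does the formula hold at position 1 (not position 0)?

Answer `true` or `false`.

s_0={q}: (X((q | r)) & ((q | r) U X(p)))=True X((q | r))=True (q | r)=True q=True r=False ((q | r) U X(p))=True X(p)=True p=False
s_1={p,q}: (X((q | r)) & ((q | r) U X(p)))=True X((q | r))=True (q | r)=True q=True r=False ((q | r) U X(p))=True X(p)=False p=True
s_2={q,s}: (X((q | r)) & ((q | r) U X(p)))=True X((q | r))=True (q | r)=True q=True r=False ((q | r) U X(p))=True X(p)=True p=False
s_3={p,r}: (X((q | r)) & ((q | r) U X(p)))=True X((q | r))=True (q | r)=True q=False r=True ((q | r) U X(p))=True X(p)=True p=True
s_4={p,q,r}: (X((q | r)) & ((q | r) U X(p)))=False X((q | r))=False (q | r)=True q=True r=True ((q | r) U X(p))=False X(p)=False p=True
s_5={s}: (X((q | r)) & ((q | r) U X(p)))=False X((q | r))=False (q | r)=False q=False r=False ((q | r) U X(p))=False X(p)=False p=False
s_6={s}: (X((q | r)) & ((q | r) U X(p)))=False X((q | r))=False (q | r)=False q=False r=False ((q | r) U X(p))=True X(p)=True p=False
s_7={p,s}: (X((q | r)) & ((q | r) U X(p)))=False X((q | r))=False (q | r)=False q=False r=False ((q | r) U X(p))=False X(p)=False p=True
Evaluating at position 1: result = True

Answer: true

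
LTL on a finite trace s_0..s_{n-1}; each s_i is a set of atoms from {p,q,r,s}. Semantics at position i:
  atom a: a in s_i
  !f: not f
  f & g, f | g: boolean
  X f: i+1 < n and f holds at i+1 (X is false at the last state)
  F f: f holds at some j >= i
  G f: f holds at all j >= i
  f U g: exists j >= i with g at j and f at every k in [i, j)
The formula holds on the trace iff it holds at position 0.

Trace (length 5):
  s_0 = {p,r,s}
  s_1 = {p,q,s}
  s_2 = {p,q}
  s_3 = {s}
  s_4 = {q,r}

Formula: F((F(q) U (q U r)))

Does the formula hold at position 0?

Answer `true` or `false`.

Answer: true

Derivation:
s_0={p,r,s}: F((F(q) U (q U r)))=True (F(q) U (q U r))=True F(q)=True q=False (q U r)=True r=True
s_1={p,q,s}: F((F(q) U (q U r)))=True (F(q) U (q U r))=True F(q)=True q=True (q U r)=False r=False
s_2={p,q}: F((F(q) U (q U r)))=True (F(q) U (q U r))=True F(q)=True q=True (q U r)=False r=False
s_3={s}: F((F(q) U (q U r)))=True (F(q) U (q U r))=True F(q)=True q=False (q U r)=False r=False
s_4={q,r}: F((F(q) U (q U r)))=True (F(q) U (q U r))=True F(q)=True q=True (q U r)=True r=True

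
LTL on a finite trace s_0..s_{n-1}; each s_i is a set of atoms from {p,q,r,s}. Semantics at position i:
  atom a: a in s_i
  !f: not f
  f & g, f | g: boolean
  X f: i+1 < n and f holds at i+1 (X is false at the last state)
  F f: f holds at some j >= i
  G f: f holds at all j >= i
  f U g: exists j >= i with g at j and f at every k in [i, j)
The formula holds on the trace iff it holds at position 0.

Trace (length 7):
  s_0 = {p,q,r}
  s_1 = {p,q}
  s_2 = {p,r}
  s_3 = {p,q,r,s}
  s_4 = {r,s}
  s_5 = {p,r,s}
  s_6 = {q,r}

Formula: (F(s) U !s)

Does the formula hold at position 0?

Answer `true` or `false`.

Answer: true

Derivation:
s_0={p,q,r}: (F(s) U !s)=True F(s)=True s=False !s=True
s_1={p,q}: (F(s) U !s)=True F(s)=True s=False !s=True
s_2={p,r}: (F(s) U !s)=True F(s)=True s=False !s=True
s_3={p,q,r,s}: (F(s) U !s)=True F(s)=True s=True !s=False
s_4={r,s}: (F(s) U !s)=True F(s)=True s=True !s=False
s_5={p,r,s}: (F(s) U !s)=True F(s)=True s=True !s=False
s_6={q,r}: (F(s) U !s)=True F(s)=False s=False !s=True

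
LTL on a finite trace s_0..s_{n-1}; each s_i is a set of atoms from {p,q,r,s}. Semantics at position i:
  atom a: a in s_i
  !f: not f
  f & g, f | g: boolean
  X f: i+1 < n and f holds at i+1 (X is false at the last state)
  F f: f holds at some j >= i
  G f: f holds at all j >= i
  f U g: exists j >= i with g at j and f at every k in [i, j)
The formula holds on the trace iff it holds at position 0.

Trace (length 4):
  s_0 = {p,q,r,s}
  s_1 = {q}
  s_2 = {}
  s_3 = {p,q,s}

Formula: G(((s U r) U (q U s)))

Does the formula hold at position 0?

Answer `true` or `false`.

Answer: false

Derivation:
s_0={p,q,r,s}: G(((s U r) U (q U s)))=False ((s U r) U (q U s))=True (s U r)=True s=True r=True (q U s)=True q=True
s_1={q}: G(((s U r) U (q U s)))=False ((s U r) U (q U s))=False (s U r)=False s=False r=False (q U s)=False q=True
s_2={}: G(((s U r) U (q U s)))=False ((s U r) U (q U s))=False (s U r)=False s=False r=False (q U s)=False q=False
s_3={p,q,s}: G(((s U r) U (q U s)))=True ((s U r) U (q U s))=True (s U r)=False s=True r=False (q U s)=True q=True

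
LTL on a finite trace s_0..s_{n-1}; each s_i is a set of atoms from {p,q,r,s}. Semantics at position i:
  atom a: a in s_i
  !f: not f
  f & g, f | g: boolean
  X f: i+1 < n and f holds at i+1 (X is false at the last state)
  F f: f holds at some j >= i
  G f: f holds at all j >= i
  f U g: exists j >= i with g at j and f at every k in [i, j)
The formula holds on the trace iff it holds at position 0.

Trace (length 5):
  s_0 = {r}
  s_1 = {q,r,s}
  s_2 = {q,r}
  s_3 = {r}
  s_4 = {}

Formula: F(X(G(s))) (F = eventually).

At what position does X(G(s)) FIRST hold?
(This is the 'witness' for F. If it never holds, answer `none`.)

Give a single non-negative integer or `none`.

s_0={r}: X(G(s))=False G(s)=False s=False
s_1={q,r,s}: X(G(s))=False G(s)=False s=True
s_2={q,r}: X(G(s))=False G(s)=False s=False
s_3={r}: X(G(s))=False G(s)=False s=False
s_4={}: X(G(s))=False G(s)=False s=False
F(X(G(s))) does not hold (no witness exists).

Answer: none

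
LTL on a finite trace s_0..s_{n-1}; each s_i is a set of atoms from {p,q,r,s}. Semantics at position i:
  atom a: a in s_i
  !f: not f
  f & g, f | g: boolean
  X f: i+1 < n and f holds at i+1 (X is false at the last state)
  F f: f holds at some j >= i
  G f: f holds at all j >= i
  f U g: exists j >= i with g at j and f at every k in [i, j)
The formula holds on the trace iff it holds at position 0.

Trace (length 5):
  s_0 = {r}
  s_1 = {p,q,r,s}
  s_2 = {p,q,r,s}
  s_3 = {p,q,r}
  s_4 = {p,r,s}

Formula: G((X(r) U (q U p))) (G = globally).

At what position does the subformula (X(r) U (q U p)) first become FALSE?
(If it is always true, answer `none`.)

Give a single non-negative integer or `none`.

s_0={r}: (X(r) U (q U p))=True X(r)=True r=True (q U p)=False q=False p=False
s_1={p,q,r,s}: (X(r) U (q U p))=True X(r)=True r=True (q U p)=True q=True p=True
s_2={p,q,r,s}: (X(r) U (q U p))=True X(r)=True r=True (q U p)=True q=True p=True
s_3={p,q,r}: (X(r) U (q U p))=True X(r)=True r=True (q U p)=True q=True p=True
s_4={p,r,s}: (X(r) U (q U p))=True X(r)=False r=True (q U p)=True q=False p=True
G((X(r) U (q U p))) holds globally = True
No violation — formula holds at every position.

Answer: none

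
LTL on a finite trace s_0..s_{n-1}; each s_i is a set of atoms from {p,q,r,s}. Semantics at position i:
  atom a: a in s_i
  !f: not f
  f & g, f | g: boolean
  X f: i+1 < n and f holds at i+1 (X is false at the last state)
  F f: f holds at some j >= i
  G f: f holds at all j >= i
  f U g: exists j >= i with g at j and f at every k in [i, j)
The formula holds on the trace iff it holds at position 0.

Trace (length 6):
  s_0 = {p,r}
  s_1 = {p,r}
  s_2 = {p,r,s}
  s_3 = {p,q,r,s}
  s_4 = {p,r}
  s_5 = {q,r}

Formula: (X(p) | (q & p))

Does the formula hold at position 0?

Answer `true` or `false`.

s_0={p,r}: (X(p) | (q & p))=True X(p)=True p=True (q & p)=False q=False
s_1={p,r}: (X(p) | (q & p))=True X(p)=True p=True (q & p)=False q=False
s_2={p,r,s}: (X(p) | (q & p))=True X(p)=True p=True (q & p)=False q=False
s_3={p,q,r,s}: (X(p) | (q & p))=True X(p)=True p=True (q & p)=True q=True
s_4={p,r}: (X(p) | (q & p))=False X(p)=False p=True (q & p)=False q=False
s_5={q,r}: (X(p) | (q & p))=False X(p)=False p=False (q & p)=False q=True

Answer: true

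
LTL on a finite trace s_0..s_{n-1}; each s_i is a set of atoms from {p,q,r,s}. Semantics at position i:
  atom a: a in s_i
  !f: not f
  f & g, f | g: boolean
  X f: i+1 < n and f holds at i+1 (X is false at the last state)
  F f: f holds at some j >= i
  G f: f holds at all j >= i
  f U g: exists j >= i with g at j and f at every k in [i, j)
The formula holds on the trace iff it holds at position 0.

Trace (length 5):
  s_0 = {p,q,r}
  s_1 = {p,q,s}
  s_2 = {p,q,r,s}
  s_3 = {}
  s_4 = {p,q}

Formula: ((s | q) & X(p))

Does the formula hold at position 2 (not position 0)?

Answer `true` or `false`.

Answer: false

Derivation:
s_0={p,q,r}: ((s | q) & X(p))=True (s | q)=True s=False q=True X(p)=True p=True
s_1={p,q,s}: ((s | q) & X(p))=True (s | q)=True s=True q=True X(p)=True p=True
s_2={p,q,r,s}: ((s | q) & X(p))=False (s | q)=True s=True q=True X(p)=False p=True
s_3={}: ((s | q) & X(p))=False (s | q)=False s=False q=False X(p)=True p=False
s_4={p,q}: ((s | q) & X(p))=False (s | q)=True s=False q=True X(p)=False p=True
Evaluating at position 2: result = False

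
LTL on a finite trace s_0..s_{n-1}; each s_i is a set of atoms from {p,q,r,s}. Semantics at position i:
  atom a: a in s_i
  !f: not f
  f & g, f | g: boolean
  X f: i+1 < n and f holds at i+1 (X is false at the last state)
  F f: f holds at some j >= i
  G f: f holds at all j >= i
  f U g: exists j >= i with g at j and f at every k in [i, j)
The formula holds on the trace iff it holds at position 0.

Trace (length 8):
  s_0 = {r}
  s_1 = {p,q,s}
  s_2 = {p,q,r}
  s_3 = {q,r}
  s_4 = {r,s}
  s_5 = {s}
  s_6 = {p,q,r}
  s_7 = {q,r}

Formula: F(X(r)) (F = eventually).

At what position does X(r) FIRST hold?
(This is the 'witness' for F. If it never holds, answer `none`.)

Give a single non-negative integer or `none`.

s_0={r}: X(r)=False r=True
s_1={p,q,s}: X(r)=True r=False
s_2={p,q,r}: X(r)=True r=True
s_3={q,r}: X(r)=True r=True
s_4={r,s}: X(r)=False r=True
s_5={s}: X(r)=True r=False
s_6={p,q,r}: X(r)=True r=True
s_7={q,r}: X(r)=False r=True
F(X(r)) holds; first witness at position 1.

Answer: 1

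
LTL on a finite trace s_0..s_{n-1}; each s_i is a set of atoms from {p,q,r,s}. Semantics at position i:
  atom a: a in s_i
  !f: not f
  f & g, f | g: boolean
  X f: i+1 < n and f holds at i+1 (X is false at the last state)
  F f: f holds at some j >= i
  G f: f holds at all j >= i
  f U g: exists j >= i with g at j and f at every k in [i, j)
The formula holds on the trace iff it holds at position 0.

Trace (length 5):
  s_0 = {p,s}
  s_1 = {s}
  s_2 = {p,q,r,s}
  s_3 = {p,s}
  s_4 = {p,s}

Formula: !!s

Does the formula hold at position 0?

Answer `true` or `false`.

Answer: true

Derivation:
s_0={p,s}: !!s=True !s=False s=True
s_1={s}: !!s=True !s=False s=True
s_2={p,q,r,s}: !!s=True !s=False s=True
s_3={p,s}: !!s=True !s=False s=True
s_4={p,s}: !!s=True !s=False s=True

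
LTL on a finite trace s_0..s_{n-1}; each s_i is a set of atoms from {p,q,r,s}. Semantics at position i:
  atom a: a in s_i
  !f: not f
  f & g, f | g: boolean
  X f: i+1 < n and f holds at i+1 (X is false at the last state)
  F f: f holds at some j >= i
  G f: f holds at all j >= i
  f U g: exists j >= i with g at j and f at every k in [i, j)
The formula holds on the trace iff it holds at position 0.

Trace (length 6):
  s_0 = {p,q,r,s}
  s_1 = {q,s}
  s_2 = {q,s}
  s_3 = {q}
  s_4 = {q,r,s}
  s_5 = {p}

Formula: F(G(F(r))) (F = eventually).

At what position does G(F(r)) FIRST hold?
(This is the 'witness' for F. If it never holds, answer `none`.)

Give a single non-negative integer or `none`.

s_0={p,q,r,s}: G(F(r))=False F(r)=True r=True
s_1={q,s}: G(F(r))=False F(r)=True r=False
s_2={q,s}: G(F(r))=False F(r)=True r=False
s_3={q}: G(F(r))=False F(r)=True r=False
s_4={q,r,s}: G(F(r))=False F(r)=True r=True
s_5={p}: G(F(r))=False F(r)=False r=False
F(G(F(r))) does not hold (no witness exists).

Answer: none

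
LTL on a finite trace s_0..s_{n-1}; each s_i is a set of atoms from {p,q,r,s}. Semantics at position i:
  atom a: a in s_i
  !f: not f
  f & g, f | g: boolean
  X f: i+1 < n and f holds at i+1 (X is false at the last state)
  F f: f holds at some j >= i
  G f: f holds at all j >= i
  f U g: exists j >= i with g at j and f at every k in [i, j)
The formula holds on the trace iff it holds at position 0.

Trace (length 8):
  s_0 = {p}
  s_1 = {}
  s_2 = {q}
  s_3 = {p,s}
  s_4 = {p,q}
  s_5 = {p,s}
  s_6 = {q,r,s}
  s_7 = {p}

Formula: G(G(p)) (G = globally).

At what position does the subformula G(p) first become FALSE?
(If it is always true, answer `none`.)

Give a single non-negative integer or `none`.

Answer: 0

Derivation:
s_0={p}: G(p)=False p=True
s_1={}: G(p)=False p=False
s_2={q}: G(p)=False p=False
s_3={p,s}: G(p)=False p=True
s_4={p,q}: G(p)=False p=True
s_5={p,s}: G(p)=False p=True
s_6={q,r,s}: G(p)=False p=False
s_7={p}: G(p)=True p=True
G(G(p)) holds globally = False
First violation at position 0.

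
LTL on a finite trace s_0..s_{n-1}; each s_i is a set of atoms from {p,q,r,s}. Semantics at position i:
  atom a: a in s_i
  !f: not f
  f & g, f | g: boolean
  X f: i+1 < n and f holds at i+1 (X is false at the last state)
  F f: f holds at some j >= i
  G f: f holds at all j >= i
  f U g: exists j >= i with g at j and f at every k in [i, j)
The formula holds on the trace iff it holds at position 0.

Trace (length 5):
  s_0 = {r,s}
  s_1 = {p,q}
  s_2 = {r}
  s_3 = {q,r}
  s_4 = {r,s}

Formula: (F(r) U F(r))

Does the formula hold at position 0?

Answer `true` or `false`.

s_0={r,s}: (F(r) U F(r))=True F(r)=True r=True
s_1={p,q}: (F(r) U F(r))=True F(r)=True r=False
s_2={r}: (F(r) U F(r))=True F(r)=True r=True
s_3={q,r}: (F(r) U F(r))=True F(r)=True r=True
s_4={r,s}: (F(r) U F(r))=True F(r)=True r=True

Answer: true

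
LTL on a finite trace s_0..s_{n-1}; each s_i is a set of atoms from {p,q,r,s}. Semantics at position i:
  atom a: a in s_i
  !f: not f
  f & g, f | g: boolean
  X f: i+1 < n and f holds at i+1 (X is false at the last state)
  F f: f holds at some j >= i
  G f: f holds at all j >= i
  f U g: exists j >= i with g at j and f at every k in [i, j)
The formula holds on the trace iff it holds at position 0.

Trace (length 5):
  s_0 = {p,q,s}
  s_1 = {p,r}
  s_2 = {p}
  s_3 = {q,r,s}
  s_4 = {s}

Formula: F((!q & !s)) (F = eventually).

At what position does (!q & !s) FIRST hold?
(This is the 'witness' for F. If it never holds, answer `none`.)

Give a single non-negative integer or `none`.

Answer: 1

Derivation:
s_0={p,q,s}: (!q & !s)=False !q=False q=True !s=False s=True
s_1={p,r}: (!q & !s)=True !q=True q=False !s=True s=False
s_2={p}: (!q & !s)=True !q=True q=False !s=True s=False
s_3={q,r,s}: (!q & !s)=False !q=False q=True !s=False s=True
s_4={s}: (!q & !s)=False !q=True q=False !s=False s=True
F((!q & !s)) holds; first witness at position 1.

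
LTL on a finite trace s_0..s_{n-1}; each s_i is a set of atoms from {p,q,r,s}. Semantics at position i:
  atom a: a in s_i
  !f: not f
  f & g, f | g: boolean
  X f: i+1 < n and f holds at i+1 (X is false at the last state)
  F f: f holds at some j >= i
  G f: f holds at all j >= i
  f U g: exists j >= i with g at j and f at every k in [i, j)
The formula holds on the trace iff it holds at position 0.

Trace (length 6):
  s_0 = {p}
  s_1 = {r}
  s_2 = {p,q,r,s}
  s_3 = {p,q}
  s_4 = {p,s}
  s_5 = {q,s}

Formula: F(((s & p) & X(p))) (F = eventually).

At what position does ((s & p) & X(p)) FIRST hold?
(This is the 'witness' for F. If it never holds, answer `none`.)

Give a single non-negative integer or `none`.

s_0={p}: ((s & p) & X(p))=False (s & p)=False s=False p=True X(p)=False
s_1={r}: ((s & p) & X(p))=False (s & p)=False s=False p=False X(p)=True
s_2={p,q,r,s}: ((s & p) & X(p))=True (s & p)=True s=True p=True X(p)=True
s_3={p,q}: ((s & p) & X(p))=False (s & p)=False s=False p=True X(p)=True
s_4={p,s}: ((s & p) & X(p))=False (s & p)=True s=True p=True X(p)=False
s_5={q,s}: ((s & p) & X(p))=False (s & p)=False s=True p=False X(p)=False
F(((s & p) & X(p))) holds; first witness at position 2.

Answer: 2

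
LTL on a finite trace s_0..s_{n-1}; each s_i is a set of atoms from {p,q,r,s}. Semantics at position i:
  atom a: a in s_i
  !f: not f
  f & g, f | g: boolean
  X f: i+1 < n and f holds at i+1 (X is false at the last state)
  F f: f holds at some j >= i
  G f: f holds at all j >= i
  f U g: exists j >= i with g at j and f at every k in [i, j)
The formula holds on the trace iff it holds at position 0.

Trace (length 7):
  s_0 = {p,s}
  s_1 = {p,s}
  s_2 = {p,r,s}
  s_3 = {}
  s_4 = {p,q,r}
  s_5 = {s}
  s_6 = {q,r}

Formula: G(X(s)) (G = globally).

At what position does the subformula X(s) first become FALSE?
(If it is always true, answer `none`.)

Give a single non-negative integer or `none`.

s_0={p,s}: X(s)=True s=True
s_1={p,s}: X(s)=True s=True
s_2={p,r,s}: X(s)=False s=True
s_3={}: X(s)=False s=False
s_4={p,q,r}: X(s)=True s=False
s_5={s}: X(s)=False s=True
s_6={q,r}: X(s)=False s=False
G(X(s)) holds globally = False
First violation at position 2.

Answer: 2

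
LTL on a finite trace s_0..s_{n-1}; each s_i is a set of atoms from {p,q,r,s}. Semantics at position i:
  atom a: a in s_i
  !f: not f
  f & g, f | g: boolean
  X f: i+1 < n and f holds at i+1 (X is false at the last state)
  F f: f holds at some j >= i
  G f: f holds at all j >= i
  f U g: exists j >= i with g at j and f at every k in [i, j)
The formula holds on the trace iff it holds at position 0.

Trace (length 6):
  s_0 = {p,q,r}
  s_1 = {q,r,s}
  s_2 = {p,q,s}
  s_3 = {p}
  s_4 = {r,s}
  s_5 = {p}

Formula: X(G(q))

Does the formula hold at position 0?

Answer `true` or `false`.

s_0={p,q,r}: X(G(q))=False G(q)=False q=True
s_1={q,r,s}: X(G(q))=False G(q)=False q=True
s_2={p,q,s}: X(G(q))=False G(q)=False q=True
s_3={p}: X(G(q))=False G(q)=False q=False
s_4={r,s}: X(G(q))=False G(q)=False q=False
s_5={p}: X(G(q))=False G(q)=False q=False

Answer: false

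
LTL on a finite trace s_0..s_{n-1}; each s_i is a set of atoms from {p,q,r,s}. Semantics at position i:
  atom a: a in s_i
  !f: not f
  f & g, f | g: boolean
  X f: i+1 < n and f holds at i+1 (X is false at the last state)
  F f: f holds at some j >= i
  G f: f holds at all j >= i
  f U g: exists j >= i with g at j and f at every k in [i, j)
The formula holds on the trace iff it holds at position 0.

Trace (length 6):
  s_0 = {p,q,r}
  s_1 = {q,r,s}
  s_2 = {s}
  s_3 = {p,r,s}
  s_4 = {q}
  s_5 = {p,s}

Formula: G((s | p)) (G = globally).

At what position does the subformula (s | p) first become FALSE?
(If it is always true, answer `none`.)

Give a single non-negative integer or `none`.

s_0={p,q,r}: (s | p)=True s=False p=True
s_1={q,r,s}: (s | p)=True s=True p=False
s_2={s}: (s | p)=True s=True p=False
s_3={p,r,s}: (s | p)=True s=True p=True
s_4={q}: (s | p)=False s=False p=False
s_5={p,s}: (s | p)=True s=True p=True
G((s | p)) holds globally = False
First violation at position 4.

Answer: 4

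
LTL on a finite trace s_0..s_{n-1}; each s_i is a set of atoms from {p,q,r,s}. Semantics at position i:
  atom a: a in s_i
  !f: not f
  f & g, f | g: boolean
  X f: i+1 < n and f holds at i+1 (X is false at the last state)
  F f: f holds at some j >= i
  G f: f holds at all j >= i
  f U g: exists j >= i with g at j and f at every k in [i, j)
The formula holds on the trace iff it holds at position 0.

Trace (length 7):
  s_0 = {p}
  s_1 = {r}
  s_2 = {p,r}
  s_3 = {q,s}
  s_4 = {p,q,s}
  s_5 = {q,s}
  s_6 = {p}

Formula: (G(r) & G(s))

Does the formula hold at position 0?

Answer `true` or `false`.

Answer: false

Derivation:
s_0={p}: (G(r) & G(s))=False G(r)=False r=False G(s)=False s=False
s_1={r}: (G(r) & G(s))=False G(r)=False r=True G(s)=False s=False
s_2={p,r}: (G(r) & G(s))=False G(r)=False r=True G(s)=False s=False
s_3={q,s}: (G(r) & G(s))=False G(r)=False r=False G(s)=False s=True
s_4={p,q,s}: (G(r) & G(s))=False G(r)=False r=False G(s)=False s=True
s_5={q,s}: (G(r) & G(s))=False G(r)=False r=False G(s)=False s=True
s_6={p}: (G(r) & G(s))=False G(r)=False r=False G(s)=False s=False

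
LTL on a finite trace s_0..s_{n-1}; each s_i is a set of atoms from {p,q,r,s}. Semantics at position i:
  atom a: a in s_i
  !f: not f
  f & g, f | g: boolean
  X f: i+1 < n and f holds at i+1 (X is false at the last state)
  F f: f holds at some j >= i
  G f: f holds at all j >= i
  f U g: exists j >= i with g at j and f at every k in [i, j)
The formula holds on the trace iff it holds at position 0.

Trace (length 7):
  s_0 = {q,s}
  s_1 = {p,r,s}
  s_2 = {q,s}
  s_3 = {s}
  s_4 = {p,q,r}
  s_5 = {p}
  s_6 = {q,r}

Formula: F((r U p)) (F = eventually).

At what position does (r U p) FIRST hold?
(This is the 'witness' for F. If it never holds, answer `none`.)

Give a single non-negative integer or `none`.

Answer: 1

Derivation:
s_0={q,s}: (r U p)=False r=False p=False
s_1={p,r,s}: (r U p)=True r=True p=True
s_2={q,s}: (r U p)=False r=False p=False
s_3={s}: (r U p)=False r=False p=False
s_4={p,q,r}: (r U p)=True r=True p=True
s_5={p}: (r U p)=True r=False p=True
s_6={q,r}: (r U p)=False r=True p=False
F((r U p)) holds; first witness at position 1.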